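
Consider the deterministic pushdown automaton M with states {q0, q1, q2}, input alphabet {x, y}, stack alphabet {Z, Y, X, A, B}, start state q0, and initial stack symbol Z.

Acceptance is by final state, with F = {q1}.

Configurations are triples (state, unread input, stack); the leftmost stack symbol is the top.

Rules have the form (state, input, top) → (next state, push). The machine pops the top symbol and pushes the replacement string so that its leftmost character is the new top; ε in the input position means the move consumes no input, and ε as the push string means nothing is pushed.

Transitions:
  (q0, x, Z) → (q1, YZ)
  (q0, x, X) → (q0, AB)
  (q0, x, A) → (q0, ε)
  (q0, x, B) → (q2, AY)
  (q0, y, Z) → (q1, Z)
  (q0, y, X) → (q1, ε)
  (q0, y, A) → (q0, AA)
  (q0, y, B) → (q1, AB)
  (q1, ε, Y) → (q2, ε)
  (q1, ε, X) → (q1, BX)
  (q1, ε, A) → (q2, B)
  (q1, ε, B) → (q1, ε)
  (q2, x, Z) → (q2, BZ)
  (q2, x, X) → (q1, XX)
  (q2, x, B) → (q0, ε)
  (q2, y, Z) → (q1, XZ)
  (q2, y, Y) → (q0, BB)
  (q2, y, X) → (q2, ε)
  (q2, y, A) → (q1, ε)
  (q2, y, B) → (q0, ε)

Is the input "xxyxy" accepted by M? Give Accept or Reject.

(q0, xxyxy, Z) ⊢ (q1, xyxy, YZ) ⊢ (q2, xyxy, Z) ⊢ (q2, yxy, BZ) ⊢ (q0, xy, Z) ⊢ (q1, y, YZ) ⊢ (q2, y, Z) ⊢ (q1, ε, XZ)
All input consumed; state q1 ∈ F.

Accept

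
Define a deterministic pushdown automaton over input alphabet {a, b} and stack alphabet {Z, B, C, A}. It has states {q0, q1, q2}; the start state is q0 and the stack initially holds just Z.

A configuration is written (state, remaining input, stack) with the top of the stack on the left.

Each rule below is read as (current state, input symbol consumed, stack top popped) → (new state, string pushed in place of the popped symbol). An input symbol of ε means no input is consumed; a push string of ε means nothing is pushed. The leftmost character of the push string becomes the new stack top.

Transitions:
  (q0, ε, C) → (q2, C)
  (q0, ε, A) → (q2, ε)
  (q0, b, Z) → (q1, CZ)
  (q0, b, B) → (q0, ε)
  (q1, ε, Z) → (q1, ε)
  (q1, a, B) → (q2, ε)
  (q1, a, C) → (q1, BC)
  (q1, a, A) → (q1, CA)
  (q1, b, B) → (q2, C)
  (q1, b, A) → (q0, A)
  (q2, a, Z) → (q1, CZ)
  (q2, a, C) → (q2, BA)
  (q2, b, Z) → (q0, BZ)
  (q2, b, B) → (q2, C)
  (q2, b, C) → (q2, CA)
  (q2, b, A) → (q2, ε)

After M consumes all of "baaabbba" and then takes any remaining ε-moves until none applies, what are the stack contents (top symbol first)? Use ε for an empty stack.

(q0, baaabbba, Z)
  read b, top Z: go to q1, push CZ → (q1, aaabbba, CZ)
  read a, top C: go to q1, push BC → (q1, aabbba, BCZ)
  read a, top B: go to q2, push ε → (q2, abbba, CZ)
  read a, top C: go to q2, push BA → (q2, bbba, BAZ)
  read b, top B: go to q2, push C → (q2, bba, CAZ)
  read b, top C: go to q2, push CA → (q2, ba, CAAZ)
  read b, top C: go to q2, push CA → (q2, a, CAAAZ)
  read a, top C: go to q2, push BA → (q2, ε, BAAAAZ)
All input consumed in state q2 with stack BAAAAZ.

BAAAAZ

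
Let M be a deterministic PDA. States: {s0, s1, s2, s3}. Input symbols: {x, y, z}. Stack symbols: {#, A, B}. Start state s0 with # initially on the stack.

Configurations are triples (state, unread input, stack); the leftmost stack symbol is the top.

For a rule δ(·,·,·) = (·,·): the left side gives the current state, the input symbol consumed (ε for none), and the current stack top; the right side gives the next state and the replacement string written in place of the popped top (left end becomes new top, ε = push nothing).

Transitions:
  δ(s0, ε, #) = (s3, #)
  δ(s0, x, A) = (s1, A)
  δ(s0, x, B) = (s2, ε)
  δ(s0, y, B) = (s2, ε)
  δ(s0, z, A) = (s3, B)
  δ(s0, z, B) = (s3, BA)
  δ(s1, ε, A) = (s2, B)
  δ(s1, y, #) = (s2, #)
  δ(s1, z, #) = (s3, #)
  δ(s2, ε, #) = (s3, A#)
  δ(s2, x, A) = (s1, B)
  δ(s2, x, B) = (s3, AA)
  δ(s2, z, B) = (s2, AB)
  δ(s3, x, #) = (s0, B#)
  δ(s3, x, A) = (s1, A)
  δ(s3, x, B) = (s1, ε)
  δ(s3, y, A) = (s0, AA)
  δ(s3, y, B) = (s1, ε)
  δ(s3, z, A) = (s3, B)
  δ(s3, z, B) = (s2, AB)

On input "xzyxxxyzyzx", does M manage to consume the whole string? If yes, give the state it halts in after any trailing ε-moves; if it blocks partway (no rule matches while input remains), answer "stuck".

s1

(s0, xzyxxxyzyzx, #)
  ε-move, top #: go to s3, push # → (s3, xzyxxxyzyzx, #)
  read x, top #: go to s0, push B# → (s0, zyxxxyzyzx, B#)
  read z, top B: go to s3, push BA → (s3, yxxxyzyzx, BA#)
  read y, top B: go to s1, push ε → (s1, xxxyzyzx, A#)
  ε-move, top A: go to s2, push B → (s2, xxxyzyzx, B#)
  read x, top B: go to s3, push AA → (s3, xxyzyzx, AA#)
  read x, top A: go to s1, push A → (s1, xyzyzx, AA#)
  ε-move, top A: go to s2, push B → (s2, xyzyzx, BA#)
  read x, top B: go to s3, push AA → (s3, yzyzx, AAA#)
  read y, top A: go to s0, push AA → (s0, zyzx, AAAA#)
  read z, top A: go to s3, push B → (s3, yzx, BAAA#)
  read y, top B: go to s1, push ε → (s1, zx, AAA#)
  ε-move, top A: go to s2, push B → (s2, zx, BAA#)
  read z, top B: go to s2, push AB → (s2, x, ABAA#)
  read x, top A: go to s1, push B → (s1, ε, BBAA#)
All input consumed; M is in state s1.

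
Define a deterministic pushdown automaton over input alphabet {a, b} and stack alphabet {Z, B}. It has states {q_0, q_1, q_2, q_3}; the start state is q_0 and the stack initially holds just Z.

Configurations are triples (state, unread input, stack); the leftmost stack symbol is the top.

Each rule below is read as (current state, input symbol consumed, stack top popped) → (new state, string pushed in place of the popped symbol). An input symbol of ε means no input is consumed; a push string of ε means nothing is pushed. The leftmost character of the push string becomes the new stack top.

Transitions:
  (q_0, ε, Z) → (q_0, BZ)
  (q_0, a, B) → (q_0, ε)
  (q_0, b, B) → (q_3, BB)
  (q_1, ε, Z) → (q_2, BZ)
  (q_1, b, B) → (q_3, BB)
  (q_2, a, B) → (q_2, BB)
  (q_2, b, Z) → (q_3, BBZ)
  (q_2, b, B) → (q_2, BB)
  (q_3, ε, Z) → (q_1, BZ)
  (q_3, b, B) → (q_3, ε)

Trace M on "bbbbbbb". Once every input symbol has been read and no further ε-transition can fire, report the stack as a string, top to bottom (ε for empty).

(q_0, bbbbbbb, Z)
  ε-move, top Z: go to q_0, push BZ → (q_0, bbbbbbb, BZ)
  read b, top B: go to q_3, push BB → (q_3, bbbbbb, BBZ)
  read b, top B: go to q_3, push ε → (q_3, bbbbb, BZ)
  read b, top B: go to q_3, push ε → (q_3, bbbb, Z)
  ε-move, top Z: go to q_1, push BZ → (q_1, bbbb, BZ)
  read b, top B: go to q_3, push BB → (q_3, bbb, BBZ)
  read b, top B: go to q_3, push ε → (q_3, bb, BZ)
  read b, top B: go to q_3, push ε → (q_3, b, Z)
  ε-move, top Z: go to q_1, push BZ → (q_1, b, BZ)
  read b, top B: go to q_3, push BB → (q_3, ε, BBZ)
All input consumed in state q_3 with stack BBZ.

BBZ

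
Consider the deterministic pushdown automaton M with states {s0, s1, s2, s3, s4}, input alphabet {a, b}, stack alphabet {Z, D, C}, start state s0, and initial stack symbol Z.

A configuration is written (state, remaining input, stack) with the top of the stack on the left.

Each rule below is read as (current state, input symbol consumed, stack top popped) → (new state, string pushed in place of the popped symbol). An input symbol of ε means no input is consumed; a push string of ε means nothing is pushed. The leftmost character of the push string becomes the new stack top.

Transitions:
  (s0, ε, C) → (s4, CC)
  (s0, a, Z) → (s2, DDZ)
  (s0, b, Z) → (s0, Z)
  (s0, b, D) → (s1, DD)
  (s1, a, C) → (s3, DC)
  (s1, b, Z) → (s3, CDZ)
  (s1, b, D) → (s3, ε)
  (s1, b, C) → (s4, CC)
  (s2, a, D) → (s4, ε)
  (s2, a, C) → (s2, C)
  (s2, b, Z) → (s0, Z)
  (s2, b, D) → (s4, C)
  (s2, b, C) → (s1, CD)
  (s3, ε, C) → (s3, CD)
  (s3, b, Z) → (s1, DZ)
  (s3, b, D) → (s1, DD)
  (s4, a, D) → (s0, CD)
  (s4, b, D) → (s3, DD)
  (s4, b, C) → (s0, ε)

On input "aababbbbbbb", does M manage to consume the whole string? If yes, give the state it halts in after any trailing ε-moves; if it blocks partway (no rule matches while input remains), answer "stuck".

stuck

(s0, aababbbbbbb, Z)
  read a, top Z: go to s2, push DDZ → (s2, ababbbbbbb, DDZ)
  read a, top D: go to s4, push ε → (s4, babbbbbbb, DZ)
  read b, top D: go to s3, push DD → (s3, abbbbbbb, DDZ)
No transition for (s3, a, top D); M blocks with input abbbbbbb remaining.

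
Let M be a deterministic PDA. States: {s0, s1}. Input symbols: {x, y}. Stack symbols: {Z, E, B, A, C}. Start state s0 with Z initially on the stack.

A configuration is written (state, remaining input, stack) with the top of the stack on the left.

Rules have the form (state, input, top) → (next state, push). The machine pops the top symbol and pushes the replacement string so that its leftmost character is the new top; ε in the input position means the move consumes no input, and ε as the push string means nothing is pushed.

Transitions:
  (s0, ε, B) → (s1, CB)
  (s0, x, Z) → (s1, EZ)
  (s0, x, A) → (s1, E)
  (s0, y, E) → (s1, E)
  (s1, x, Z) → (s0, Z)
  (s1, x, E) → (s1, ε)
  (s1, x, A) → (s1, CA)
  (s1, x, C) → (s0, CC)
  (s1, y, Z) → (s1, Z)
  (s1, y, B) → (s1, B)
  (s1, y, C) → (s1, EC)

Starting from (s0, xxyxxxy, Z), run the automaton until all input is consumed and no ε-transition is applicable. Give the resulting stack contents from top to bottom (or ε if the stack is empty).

Z

(s0, xxyxxxy, Z) ⊢ (s1, xyxxxy, EZ) ⊢ (s1, yxxxy, Z) ⊢ (s1, xxxy, Z) ⊢ (s0, xxy, Z) ⊢ (s1, xy, EZ) ⊢ (s1, y, Z) ⊢ (s1, ε, Z)
All input consumed in state s1 with stack Z.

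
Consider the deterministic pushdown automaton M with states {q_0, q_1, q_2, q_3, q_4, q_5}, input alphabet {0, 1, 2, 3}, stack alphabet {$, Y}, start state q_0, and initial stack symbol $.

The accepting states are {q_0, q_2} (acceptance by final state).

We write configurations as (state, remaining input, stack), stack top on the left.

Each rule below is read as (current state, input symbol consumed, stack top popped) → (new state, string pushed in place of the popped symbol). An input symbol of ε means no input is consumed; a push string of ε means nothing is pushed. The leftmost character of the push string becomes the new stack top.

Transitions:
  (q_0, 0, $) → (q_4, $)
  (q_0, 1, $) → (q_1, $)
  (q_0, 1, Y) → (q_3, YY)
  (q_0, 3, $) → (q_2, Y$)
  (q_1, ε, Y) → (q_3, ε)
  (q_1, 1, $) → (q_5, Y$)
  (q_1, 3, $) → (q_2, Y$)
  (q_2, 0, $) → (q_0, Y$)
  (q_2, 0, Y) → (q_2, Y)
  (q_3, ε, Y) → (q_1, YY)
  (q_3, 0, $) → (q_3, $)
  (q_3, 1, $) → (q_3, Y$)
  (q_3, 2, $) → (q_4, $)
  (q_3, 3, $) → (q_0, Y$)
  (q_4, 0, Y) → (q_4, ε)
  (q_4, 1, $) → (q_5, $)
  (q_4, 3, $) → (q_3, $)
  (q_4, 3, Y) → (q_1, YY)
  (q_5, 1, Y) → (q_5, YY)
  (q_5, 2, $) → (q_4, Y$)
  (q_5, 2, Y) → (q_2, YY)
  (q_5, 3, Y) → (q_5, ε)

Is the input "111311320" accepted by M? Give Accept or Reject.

Accept

(q_0, 111311320, $) ⊢ (q_1, 11311320, $) ⊢ (q_5, 1311320, Y$) ⊢ (q_5, 311320, YY$) ⊢ (q_5, 11320, Y$) ⊢ (q_5, 1320, YY$) ⊢ (q_5, 320, YYY$) ⊢ (q_5, 20, YY$) ⊢ (q_2, 0, YYY$) ⊢ (q_2, ε, YYY$)
All input consumed; state q_2 ∈ F.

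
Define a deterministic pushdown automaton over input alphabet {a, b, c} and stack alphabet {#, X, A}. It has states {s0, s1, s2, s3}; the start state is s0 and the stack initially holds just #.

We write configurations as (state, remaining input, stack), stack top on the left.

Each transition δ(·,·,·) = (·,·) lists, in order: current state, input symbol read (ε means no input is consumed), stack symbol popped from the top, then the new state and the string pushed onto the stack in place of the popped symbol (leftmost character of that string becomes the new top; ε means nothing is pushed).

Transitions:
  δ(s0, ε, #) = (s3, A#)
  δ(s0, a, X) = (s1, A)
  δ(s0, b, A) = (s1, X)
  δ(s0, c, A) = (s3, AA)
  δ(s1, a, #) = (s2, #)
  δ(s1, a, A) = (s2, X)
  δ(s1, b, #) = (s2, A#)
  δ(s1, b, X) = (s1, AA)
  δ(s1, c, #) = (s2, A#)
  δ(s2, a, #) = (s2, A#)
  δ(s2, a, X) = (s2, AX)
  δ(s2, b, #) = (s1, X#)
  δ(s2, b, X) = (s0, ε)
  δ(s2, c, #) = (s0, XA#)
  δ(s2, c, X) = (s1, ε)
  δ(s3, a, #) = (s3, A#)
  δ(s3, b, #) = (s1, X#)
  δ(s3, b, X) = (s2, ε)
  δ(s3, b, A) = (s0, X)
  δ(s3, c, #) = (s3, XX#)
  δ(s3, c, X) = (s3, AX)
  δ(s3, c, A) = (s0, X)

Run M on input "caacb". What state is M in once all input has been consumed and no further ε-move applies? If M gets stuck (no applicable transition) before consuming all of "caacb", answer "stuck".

s2

(s0, caacb, #)
  ε-move, top #: go to s3, push A# → (s3, caacb, A#)
  read c, top A: go to s0, push X → (s0, aacb, X#)
  read a, top X: go to s1, push A → (s1, acb, A#)
  read a, top A: go to s2, push X → (s2, cb, X#)
  read c, top X: go to s1, push ε → (s1, b, #)
  read b, top #: go to s2, push A# → (s2, ε, A#)
All input consumed; M is in state s2.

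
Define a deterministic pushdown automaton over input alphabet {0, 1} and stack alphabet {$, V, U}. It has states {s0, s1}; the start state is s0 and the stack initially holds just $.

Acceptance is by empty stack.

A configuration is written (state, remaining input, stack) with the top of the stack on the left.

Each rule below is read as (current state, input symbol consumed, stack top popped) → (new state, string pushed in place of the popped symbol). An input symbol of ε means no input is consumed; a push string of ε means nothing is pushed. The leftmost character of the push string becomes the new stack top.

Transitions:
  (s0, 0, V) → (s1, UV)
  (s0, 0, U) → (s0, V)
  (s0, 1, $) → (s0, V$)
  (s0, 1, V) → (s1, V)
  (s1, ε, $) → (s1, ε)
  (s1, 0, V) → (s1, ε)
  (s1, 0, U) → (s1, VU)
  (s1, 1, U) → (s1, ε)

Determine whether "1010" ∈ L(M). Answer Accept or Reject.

(s0, 1010, $)
  read 1, top $: go to s0, push V$ → (s0, 010, V$)
  read 0, top V: go to s1, push UV → (s1, 10, UV$)
  read 1, top U: go to s1, push ε → (s1, 0, V$)
  read 0, top V: go to s1, push ε → (s1, ε, $)
  ε-move, top $: go to s1, push ε → (s1, ε, ε)
All input consumed and the stack is empty.

Accept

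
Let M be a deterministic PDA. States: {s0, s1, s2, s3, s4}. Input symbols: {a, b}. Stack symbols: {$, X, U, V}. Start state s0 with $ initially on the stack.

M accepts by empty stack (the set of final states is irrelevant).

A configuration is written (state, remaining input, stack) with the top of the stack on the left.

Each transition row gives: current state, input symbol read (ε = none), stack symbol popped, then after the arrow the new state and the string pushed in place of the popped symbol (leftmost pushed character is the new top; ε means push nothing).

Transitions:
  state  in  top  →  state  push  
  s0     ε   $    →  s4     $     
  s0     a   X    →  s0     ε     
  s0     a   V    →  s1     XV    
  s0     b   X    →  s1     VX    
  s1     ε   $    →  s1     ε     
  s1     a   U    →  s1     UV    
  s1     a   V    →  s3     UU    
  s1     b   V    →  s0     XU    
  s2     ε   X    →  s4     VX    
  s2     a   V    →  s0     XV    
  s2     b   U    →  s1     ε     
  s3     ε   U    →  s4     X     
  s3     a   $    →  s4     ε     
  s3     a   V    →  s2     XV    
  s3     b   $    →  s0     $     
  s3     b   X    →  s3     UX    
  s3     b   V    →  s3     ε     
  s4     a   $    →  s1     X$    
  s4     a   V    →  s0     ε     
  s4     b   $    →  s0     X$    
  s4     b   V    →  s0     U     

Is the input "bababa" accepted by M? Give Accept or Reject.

Reject

(s0, bababa, $) ⊢ (s4, bababa, $) ⊢ (s0, ababa, X$) ⊢ (s0, baba, $) ⊢ (s4, baba, $) ⊢ (s0, aba, X$) ⊢ (s0, ba, $) ⊢ (s4, ba, $) ⊢ (s0, a, X$) ⊢ (s0, ε, $) ⊢ (s4, ε, $)
All input consumed; stack is $, not empty, and no further ε-move applies.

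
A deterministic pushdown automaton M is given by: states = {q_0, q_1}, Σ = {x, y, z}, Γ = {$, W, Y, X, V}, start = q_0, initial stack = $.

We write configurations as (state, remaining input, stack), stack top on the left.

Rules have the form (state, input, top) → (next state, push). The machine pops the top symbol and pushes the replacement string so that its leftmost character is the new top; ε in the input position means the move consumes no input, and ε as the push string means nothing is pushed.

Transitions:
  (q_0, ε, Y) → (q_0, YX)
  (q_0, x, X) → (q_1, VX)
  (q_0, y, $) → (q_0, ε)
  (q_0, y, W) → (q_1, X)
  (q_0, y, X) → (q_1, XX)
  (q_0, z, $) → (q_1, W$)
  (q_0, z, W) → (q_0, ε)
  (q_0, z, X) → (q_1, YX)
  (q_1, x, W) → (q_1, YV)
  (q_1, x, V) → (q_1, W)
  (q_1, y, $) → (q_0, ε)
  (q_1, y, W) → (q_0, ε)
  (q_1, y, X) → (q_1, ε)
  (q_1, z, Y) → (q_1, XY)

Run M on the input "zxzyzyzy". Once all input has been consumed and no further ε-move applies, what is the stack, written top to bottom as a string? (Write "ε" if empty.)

YV$

(q_0, zxzyzyzy, $)
  read z, top $: go to q_1, push W$ → (q_1, xzyzyzy, W$)
  read x, top W: go to q_1, push YV → (q_1, zyzyzy, YV$)
  read z, top Y: go to q_1, push XY → (q_1, yzyzy, XYV$)
  read y, top X: go to q_1, push ε → (q_1, zyzy, YV$)
  read z, top Y: go to q_1, push XY → (q_1, yzy, XYV$)
  read y, top X: go to q_1, push ε → (q_1, zy, YV$)
  read z, top Y: go to q_1, push XY → (q_1, y, XYV$)
  read y, top X: go to q_1, push ε → (q_1, ε, YV$)
All input consumed in state q_1 with stack YV$.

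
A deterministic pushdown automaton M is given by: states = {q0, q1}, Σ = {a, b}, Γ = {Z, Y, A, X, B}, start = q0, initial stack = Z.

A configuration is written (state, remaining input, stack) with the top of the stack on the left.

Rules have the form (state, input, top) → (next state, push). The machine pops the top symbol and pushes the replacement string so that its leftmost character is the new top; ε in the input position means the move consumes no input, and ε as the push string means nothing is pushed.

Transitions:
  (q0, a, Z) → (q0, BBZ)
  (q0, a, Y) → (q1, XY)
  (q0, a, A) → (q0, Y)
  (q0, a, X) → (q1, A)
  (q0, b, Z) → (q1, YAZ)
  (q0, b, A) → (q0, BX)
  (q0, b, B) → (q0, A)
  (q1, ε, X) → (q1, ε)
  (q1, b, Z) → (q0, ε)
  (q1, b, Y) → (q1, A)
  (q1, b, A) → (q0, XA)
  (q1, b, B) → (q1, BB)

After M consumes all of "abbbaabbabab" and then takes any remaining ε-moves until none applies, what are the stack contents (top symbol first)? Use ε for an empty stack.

XAAAXBZ

(q0, abbbaabbabab, Z) ⊢ (q0, bbbaabbabab, BBZ) ⊢ (q0, bbaabbabab, ABZ) ⊢ (q0, baabbabab, BXBZ) ⊢ (q0, aabbabab, AXBZ) ⊢ (q0, abbabab, YXBZ) ⊢ (q1, bbabab, XYXBZ) ⊢ (q1, bbabab, YXBZ) ⊢ (q1, babab, AXBZ) ⊢ (q0, abab, XAXBZ) ⊢ (q1, bab, AAXBZ) ⊢ (q0, ab, XAAXBZ) ⊢ (q1, b, AAAXBZ) ⊢ (q0, ε, XAAAXBZ)
All input consumed in state q0 with stack XAAAXBZ.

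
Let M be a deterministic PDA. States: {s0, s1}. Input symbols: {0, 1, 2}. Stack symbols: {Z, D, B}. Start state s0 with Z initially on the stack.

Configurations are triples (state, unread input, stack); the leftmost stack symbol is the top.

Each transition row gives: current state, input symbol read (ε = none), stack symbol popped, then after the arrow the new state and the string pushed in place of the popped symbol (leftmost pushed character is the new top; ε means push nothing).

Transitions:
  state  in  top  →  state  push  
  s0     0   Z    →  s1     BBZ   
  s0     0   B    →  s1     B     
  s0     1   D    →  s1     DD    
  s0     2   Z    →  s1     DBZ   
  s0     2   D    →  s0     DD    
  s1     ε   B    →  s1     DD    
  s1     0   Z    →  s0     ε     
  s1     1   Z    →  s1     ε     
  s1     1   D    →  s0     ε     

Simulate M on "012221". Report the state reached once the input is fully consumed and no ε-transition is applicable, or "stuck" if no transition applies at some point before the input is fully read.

s1

(s0, 012221, Z) ⊢ (s1, 12221, BBZ) ⊢ (s1, 12221, DDBZ) ⊢ (s0, 2221, DBZ) ⊢ (s0, 221, DDBZ) ⊢ (s0, 21, DDDBZ) ⊢ (s0, 1, DDDDBZ) ⊢ (s1, ε, DDDDDBZ)
All input consumed; M is in state s1.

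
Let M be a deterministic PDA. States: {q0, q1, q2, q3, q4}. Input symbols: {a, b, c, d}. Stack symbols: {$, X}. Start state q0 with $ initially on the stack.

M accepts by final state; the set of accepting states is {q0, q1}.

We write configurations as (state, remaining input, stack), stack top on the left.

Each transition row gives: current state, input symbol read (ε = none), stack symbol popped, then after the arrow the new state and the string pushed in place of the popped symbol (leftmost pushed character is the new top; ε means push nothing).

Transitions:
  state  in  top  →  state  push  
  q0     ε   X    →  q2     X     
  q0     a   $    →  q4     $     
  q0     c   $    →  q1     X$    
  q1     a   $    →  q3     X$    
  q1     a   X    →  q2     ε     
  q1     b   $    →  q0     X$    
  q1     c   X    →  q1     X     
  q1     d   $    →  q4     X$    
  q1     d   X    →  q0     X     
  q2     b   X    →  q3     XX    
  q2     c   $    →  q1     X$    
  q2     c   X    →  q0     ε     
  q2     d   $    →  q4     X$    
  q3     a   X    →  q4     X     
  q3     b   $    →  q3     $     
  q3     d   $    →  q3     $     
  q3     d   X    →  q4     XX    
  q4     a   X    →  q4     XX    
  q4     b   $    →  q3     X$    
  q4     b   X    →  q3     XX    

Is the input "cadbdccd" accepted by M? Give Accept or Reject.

(q0, cadbdccd, $)
  read c, top $: go to q1, push X$ → (q1, adbdccd, X$)
  read a, top X: go to q2, push ε → (q2, dbdccd, $)
  read d, top $: go to q4, push X$ → (q4, bdccd, X$)
  read b, top X: go to q3, push XX → (q3, dccd, XX$)
  read d, top X: go to q4, push XX → (q4, ccd, XXX$)
No transition applies at (q4, ccd, XXX$); input not fully consumed.

Reject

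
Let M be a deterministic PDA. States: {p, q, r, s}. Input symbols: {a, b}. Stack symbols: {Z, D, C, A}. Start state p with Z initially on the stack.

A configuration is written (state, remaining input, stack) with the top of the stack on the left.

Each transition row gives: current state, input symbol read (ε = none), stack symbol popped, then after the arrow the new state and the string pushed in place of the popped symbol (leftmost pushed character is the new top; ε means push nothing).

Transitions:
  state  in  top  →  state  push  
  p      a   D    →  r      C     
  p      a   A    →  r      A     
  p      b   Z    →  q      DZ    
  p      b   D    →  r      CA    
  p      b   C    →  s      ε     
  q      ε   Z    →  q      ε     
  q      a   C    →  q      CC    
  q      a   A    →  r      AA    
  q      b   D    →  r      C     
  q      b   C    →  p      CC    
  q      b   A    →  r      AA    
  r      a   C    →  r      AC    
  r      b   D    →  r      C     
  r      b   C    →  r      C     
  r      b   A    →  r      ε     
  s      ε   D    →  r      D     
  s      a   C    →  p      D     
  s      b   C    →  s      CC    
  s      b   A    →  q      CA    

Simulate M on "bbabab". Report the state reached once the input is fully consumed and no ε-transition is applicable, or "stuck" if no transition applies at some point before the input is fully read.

(p, bbabab, Z)
  read b, top Z: go to q, push DZ → (q, babab, DZ)
  read b, top D: go to r, push C → (r, abab, CZ)
  read a, top C: go to r, push AC → (r, bab, ACZ)
  read b, top A: go to r, push ε → (r, ab, CZ)
  read a, top C: go to r, push AC → (r, b, ACZ)
  read b, top A: go to r, push ε → (r, ε, CZ)
All input consumed; M is in state r.

r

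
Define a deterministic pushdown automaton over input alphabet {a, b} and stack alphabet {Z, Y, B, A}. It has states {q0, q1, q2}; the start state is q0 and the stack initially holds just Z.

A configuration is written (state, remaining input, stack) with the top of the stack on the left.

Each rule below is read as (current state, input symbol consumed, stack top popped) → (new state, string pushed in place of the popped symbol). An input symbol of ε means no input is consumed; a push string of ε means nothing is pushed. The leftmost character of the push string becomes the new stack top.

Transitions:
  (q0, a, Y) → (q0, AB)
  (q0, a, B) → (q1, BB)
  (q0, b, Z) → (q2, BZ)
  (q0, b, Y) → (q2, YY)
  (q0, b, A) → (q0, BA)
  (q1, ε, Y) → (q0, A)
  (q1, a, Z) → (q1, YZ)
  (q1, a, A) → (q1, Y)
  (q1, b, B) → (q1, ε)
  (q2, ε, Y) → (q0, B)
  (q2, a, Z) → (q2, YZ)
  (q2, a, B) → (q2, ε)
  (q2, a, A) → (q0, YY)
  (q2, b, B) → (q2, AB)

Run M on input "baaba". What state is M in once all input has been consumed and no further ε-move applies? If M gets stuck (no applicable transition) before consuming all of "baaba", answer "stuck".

stuck

(q0, baaba, Z)
  read b, top Z: go to q2, push BZ → (q2, aaba, BZ)
  read a, top B: go to q2, push ε → (q2, aba, Z)
  read a, top Z: go to q2, push YZ → (q2, ba, YZ)
  ε-move, top Y: go to q0, push B → (q0, ba, BZ)
No transition for (q0, b, top B); M blocks with input ba remaining.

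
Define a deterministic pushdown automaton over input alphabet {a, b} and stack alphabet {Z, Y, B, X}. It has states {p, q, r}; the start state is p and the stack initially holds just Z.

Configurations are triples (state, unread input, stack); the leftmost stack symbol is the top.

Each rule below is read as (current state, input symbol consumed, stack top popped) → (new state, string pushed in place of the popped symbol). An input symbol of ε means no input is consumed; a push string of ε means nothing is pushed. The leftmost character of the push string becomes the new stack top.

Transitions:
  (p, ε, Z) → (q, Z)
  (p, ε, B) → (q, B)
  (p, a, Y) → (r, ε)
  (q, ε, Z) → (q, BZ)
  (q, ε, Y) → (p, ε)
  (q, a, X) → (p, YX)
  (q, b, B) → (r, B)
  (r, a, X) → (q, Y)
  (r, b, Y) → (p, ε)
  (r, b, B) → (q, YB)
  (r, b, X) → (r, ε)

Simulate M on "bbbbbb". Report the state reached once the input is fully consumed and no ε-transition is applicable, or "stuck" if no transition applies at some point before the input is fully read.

q

(p, bbbbbb, Z) ⊢ (q, bbbbbb, Z) ⊢ (q, bbbbbb, BZ) ⊢ (r, bbbbb, BZ) ⊢ (q, bbbb, YBZ) ⊢ (p, bbbb, BZ) ⊢ (q, bbbb, BZ) ⊢ (r, bbb, BZ) ⊢ (q, bb, YBZ) ⊢ (p, bb, BZ) ⊢ (q, bb, BZ) ⊢ (r, b, BZ) ⊢ (q, ε, YBZ) ⊢ (p, ε, BZ) ⊢ (q, ε, BZ)
All input consumed; M is in state q.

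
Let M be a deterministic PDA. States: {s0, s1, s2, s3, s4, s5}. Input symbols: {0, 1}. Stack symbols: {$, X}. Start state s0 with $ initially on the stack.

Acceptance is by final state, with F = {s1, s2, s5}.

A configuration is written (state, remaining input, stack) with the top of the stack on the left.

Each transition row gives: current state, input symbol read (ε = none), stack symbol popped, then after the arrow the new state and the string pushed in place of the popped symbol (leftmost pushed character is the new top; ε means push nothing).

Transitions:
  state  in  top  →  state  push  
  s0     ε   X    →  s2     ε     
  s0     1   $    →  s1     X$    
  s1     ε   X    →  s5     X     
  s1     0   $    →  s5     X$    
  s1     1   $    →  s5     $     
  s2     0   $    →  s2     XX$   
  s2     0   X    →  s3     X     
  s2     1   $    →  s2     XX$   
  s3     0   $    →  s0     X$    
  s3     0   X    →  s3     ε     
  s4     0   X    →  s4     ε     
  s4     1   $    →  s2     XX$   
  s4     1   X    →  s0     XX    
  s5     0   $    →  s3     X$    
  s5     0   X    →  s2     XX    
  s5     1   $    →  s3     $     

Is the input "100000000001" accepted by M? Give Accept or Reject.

Accept

(s0, 100000000001, $) ⊢ (s1, 00000000001, X$) ⊢ (s5, 00000000001, X$) ⊢ (s2, 0000000001, XX$) ⊢ (s3, 000000001, XX$) ⊢ (s3, 00000001, X$) ⊢ (s3, 0000001, $) ⊢ (s0, 000001, X$) ⊢ (s2, 000001, $) ⊢ (s2, 00001, XX$) ⊢ (s3, 0001, XX$) ⊢ (s3, 001, X$) ⊢ (s3, 01, $) ⊢ (s0, 1, X$) ⊢ (s2, 1, $) ⊢ (s2, ε, XX$)
All input consumed; state s2 ∈ F.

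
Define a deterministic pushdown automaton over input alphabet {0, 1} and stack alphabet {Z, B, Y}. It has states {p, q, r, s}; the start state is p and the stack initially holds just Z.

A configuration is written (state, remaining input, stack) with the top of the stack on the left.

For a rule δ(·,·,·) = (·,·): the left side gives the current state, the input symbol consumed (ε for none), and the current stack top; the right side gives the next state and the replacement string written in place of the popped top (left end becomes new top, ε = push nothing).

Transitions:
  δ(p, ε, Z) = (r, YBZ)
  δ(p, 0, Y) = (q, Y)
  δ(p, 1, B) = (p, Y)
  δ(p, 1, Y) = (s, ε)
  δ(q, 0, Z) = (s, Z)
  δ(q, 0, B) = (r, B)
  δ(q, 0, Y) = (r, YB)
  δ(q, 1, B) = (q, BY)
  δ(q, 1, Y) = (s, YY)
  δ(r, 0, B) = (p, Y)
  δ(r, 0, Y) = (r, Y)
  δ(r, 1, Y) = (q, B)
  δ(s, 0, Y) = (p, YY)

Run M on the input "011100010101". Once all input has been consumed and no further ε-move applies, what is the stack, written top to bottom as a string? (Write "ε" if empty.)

YYYYBZ

(p, 011100010101, Z)
  ε-move, top Z: go to r, push YBZ → (r, 011100010101, YBZ)
  read 0, top Y: go to r, push Y → (r, 11100010101, YBZ)
  read 1, top Y: go to q, push B → (q, 1100010101, BBZ)
  read 1, top B: go to q, push BY → (q, 100010101, BYBZ)
  read 1, top B: go to q, push BY → (q, 00010101, BYYBZ)
  read 0, top B: go to r, push B → (r, 0010101, BYYBZ)
  read 0, top B: go to p, push Y → (p, 010101, YYYBZ)
  read 0, top Y: go to q, push Y → (q, 10101, YYYBZ)
  read 1, top Y: go to s, push YY → (s, 0101, YYYYBZ)
  read 0, top Y: go to p, push YY → (p, 101, YYYYYBZ)
  read 1, top Y: go to s, push ε → (s, 01, YYYYBZ)
  read 0, top Y: go to p, push YY → (p, 1, YYYYYBZ)
  read 1, top Y: go to s, push ε → (s, ε, YYYYBZ)
All input consumed in state s with stack YYYYBZ.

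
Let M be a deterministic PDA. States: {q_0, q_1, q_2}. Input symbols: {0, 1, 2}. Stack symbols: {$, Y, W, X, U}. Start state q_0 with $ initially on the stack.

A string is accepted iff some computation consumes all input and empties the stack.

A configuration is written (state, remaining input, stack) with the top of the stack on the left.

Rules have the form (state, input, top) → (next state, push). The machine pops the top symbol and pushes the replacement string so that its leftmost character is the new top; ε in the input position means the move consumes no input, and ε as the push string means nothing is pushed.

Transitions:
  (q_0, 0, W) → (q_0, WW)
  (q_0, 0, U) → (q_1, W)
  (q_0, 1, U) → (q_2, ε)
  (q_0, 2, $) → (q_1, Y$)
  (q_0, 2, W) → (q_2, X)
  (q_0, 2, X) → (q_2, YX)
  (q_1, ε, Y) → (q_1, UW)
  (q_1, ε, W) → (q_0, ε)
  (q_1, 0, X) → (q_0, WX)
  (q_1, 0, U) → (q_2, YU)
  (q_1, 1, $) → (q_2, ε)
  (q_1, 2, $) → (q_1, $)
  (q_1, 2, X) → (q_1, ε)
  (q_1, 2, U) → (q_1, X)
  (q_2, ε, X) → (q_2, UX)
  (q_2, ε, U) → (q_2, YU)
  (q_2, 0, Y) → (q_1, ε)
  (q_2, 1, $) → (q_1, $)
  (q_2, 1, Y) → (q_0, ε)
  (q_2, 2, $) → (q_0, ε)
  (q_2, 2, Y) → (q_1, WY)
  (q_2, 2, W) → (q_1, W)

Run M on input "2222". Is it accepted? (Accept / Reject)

(q_0, 2222, $) ⊢ (q_1, 222, Y$) ⊢ (q_1, 222, UW$) ⊢ (q_1, 22, XW$) ⊢ (q_1, 2, W$) ⊢ (q_0, 2, $) ⊢ (q_1, ε, Y$) ⊢ (q_1, ε, UW$)
All input consumed; stack is UW$, not empty, and no further ε-move applies.

Reject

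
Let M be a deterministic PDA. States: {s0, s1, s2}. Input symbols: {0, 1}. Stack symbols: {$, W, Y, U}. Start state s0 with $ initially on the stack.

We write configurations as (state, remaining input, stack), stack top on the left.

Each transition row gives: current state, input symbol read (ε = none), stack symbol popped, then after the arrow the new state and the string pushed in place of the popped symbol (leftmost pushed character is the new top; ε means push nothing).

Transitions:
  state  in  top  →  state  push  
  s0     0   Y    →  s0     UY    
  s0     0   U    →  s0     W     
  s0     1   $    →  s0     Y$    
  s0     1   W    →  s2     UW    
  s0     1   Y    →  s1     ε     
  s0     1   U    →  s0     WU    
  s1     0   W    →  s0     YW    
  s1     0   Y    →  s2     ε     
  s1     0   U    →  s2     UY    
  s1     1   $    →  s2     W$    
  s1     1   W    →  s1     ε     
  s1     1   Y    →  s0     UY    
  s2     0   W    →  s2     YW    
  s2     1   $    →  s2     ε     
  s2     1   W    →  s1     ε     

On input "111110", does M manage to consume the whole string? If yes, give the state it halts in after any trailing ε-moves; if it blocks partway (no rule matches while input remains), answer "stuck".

s2

(s0, 111110, $) ⊢ (s0, 11110, Y$) ⊢ (s1, 1110, $) ⊢ (s2, 110, W$) ⊢ (s1, 10, $) ⊢ (s2, 0, W$) ⊢ (s2, ε, YW$)
All input consumed; M is in state s2.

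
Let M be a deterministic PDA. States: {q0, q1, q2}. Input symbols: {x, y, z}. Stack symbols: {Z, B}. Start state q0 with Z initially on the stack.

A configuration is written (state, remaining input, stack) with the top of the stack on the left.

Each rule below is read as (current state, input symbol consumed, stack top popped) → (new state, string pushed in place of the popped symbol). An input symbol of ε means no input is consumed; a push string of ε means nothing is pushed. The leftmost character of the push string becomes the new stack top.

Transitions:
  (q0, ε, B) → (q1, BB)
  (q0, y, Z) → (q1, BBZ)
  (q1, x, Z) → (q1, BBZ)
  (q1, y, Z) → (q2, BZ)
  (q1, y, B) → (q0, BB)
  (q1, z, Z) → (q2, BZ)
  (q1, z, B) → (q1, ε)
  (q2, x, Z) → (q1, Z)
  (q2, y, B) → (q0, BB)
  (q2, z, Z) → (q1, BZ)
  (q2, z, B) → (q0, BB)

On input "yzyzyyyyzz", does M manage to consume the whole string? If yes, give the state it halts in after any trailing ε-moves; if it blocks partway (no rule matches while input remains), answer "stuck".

(q0, yzyzyyyyzz, Z) ⊢ (q1, zyzyyyyzz, BBZ) ⊢ (q1, yzyyyyzz, BZ) ⊢ (q0, zyyyyzz, BBZ) ⊢ (q1, zyyyyzz, BBBZ) ⊢ (q1, yyyyzz, BBZ) ⊢ (q0, yyyzz, BBBZ) ⊢ (q1, yyyzz, BBBBZ) ⊢ (q0, yyzz, BBBBBZ) ⊢ (q1, yyzz, BBBBBBZ) ⊢ (q0, yzz, BBBBBBBZ) ⊢ (q1, yzz, BBBBBBBBZ) ⊢ (q0, zz, BBBBBBBBBZ) ⊢ (q1, zz, BBBBBBBBBBZ) ⊢ (q1, z, BBBBBBBBBZ) ⊢ (q1, ε, BBBBBBBBZ)
All input consumed; M is in state q1.

q1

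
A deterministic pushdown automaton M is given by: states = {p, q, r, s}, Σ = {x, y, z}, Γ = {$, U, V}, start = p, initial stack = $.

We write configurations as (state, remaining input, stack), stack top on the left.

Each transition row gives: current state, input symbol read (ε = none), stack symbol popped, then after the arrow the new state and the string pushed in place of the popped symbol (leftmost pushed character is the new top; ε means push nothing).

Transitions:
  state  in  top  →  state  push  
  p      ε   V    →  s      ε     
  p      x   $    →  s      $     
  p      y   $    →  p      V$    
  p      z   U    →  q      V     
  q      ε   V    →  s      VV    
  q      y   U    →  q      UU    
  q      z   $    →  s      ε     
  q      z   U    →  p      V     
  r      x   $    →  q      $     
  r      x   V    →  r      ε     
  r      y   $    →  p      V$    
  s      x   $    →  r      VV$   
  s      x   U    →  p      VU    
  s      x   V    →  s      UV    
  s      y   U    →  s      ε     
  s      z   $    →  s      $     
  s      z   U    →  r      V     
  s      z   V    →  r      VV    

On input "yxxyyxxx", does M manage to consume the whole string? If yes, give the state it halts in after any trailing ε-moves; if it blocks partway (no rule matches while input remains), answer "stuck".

stuck

(p, yxxyyxxx, $)
  read y, top $: go to p, push V$ → (p, xxyyxxx, V$)
  ε-move, top V: go to s, push ε → (s, xxyyxxx, $)
  read x, top $: go to r, push VV$ → (r, xyyxxx, VV$)
  read x, top V: go to r, push ε → (r, yyxxx, V$)
No transition for (r, y, top V); M blocks with input yyxxx remaining.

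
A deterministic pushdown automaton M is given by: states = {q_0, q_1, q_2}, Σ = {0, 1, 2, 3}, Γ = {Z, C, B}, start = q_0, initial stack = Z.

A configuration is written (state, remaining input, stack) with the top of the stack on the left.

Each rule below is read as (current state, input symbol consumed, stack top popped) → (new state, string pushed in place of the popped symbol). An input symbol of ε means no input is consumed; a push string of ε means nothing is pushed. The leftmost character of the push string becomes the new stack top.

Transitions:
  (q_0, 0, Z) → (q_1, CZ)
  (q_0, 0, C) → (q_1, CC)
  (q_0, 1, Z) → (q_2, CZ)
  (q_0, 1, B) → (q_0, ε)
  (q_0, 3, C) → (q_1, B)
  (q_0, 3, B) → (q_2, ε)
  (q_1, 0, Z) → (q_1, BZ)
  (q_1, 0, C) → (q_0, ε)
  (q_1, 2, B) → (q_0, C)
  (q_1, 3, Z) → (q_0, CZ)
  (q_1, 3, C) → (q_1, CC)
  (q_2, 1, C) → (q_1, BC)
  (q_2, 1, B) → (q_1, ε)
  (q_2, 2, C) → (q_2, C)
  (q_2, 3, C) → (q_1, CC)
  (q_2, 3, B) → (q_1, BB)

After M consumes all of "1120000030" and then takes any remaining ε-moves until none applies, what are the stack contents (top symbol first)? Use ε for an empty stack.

CCCZ

(q_0, 1120000030, Z) ⊢ (q_2, 120000030, CZ) ⊢ (q_1, 20000030, BCZ) ⊢ (q_0, 0000030, CCZ) ⊢ (q_1, 000030, CCCZ) ⊢ (q_0, 00030, CCZ) ⊢ (q_1, 0030, CCCZ) ⊢ (q_0, 030, CCZ) ⊢ (q_1, 30, CCCZ) ⊢ (q_1, 0, CCCCZ) ⊢ (q_0, ε, CCCZ)
All input consumed in state q_0 with stack CCCZ.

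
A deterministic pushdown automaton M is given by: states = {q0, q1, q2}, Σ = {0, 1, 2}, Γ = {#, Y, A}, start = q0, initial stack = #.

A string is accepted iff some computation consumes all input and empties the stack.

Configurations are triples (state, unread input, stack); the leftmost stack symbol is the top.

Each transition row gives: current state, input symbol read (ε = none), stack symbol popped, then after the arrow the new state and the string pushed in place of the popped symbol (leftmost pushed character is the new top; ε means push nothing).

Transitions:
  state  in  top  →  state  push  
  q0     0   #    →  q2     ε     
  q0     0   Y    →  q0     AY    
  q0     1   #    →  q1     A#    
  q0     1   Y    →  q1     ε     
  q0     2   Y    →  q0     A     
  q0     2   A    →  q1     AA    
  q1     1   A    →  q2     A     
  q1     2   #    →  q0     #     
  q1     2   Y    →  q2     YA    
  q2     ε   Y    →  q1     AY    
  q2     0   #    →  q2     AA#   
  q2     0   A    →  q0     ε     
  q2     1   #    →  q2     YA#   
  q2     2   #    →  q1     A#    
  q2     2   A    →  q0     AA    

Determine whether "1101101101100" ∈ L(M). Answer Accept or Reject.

Accept

(q0, 1101101101100, #)
  read 1, top #: go to q1, push A# → (q1, 101101101100, A#)
  read 1, top A: go to q2, push A → (q2, 01101101100, A#)
  read 0, top A: go to q0, push ε → (q0, 1101101100, #)
  read 1, top #: go to q1, push A# → (q1, 101101100, A#)
  read 1, top A: go to q2, push A → (q2, 01101100, A#)
  read 0, top A: go to q0, push ε → (q0, 1101100, #)
  read 1, top #: go to q1, push A# → (q1, 101100, A#)
  read 1, top A: go to q2, push A → (q2, 01100, A#)
  read 0, top A: go to q0, push ε → (q0, 1100, #)
  read 1, top #: go to q1, push A# → (q1, 100, A#)
  read 1, top A: go to q2, push A → (q2, 00, A#)
  read 0, top A: go to q0, push ε → (q0, 0, #)
  read 0, top #: go to q2, push ε → (q2, ε, ε)
All input consumed and the stack is empty.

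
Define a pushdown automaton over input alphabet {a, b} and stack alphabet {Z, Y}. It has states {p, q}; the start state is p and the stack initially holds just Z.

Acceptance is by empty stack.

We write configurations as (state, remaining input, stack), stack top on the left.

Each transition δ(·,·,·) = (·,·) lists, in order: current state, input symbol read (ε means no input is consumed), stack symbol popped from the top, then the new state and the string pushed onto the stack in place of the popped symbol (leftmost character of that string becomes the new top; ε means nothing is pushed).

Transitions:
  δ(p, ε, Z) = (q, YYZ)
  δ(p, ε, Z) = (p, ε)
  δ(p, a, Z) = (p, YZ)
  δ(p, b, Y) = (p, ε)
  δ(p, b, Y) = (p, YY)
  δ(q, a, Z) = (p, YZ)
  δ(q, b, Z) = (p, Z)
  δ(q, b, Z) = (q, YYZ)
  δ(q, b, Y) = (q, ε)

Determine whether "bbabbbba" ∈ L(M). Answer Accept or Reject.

Reject

No computation consumes all input and empties the stack.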